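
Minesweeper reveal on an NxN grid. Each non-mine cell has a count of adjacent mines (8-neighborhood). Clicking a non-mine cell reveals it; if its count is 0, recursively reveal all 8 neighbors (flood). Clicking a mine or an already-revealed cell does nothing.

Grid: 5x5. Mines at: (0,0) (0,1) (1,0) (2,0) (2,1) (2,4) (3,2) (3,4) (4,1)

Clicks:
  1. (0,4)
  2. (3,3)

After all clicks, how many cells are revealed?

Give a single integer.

Answer: 7

Derivation:
Click 1 (0,4) count=0: revealed 6 new [(0,2) (0,3) (0,4) (1,2) (1,3) (1,4)] -> total=6
Click 2 (3,3) count=3: revealed 1 new [(3,3)] -> total=7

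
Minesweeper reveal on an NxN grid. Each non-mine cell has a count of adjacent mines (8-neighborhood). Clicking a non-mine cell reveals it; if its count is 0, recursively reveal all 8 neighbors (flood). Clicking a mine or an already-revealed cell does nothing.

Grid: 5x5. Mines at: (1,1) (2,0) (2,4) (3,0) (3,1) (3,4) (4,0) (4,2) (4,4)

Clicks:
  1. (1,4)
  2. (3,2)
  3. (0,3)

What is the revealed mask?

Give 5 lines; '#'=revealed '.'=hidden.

Click 1 (1,4) count=1: revealed 1 new [(1,4)] -> total=1
Click 2 (3,2) count=2: revealed 1 new [(3,2)] -> total=2
Click 3 (0,3) count=0: revealed 5 new [(0,2) (0,3) (0,4) (1,2) (1,3)] -> total=7

Answer: ..###
..###
.....
..#..
.....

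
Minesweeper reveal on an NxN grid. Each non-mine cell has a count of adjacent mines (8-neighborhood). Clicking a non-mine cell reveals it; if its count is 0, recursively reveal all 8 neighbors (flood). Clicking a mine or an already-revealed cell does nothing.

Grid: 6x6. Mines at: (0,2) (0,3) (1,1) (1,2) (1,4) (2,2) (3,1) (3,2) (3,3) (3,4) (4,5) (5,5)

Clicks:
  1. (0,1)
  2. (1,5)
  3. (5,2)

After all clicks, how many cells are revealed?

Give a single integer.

Click 1 (0,1) count=3: revealed 1 new [(0,1)] -> total=1
Click 2 (1,5) count=1: revealed 1 new [(1,5)] -> total=2
Click 3 (5,2) count=0: revealed 10 new [(4,0) (4,1) (4,2) (4,3) (4,4) (5,0) (5,1) (5,2) (5,3) (5,4)] -> total=12

Answer: 12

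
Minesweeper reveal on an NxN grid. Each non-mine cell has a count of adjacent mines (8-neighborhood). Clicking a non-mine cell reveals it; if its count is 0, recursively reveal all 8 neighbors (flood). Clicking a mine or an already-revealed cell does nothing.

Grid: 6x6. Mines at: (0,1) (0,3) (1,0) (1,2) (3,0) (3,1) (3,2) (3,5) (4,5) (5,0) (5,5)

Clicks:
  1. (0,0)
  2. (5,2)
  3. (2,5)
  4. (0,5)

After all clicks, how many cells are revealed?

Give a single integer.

Click 1 (0,0) count=2: revealed 1 new [(0,0)] -> total=1
Click 2 (5,2) count=0: revealed 8 new [(4,1) (4,2) (4,3) (4,4) (5,1) (5,2) (5,3) (5,4)] -> total=9
Click 3 (2,5) count=1: revealed 1 new [(2,5)] -> total=10
Click 4 (0,5) count=0: revealed 5 new [(0,4) (0,5) (1,4) (1,5) (2,4)] -> total=15

Answer: 15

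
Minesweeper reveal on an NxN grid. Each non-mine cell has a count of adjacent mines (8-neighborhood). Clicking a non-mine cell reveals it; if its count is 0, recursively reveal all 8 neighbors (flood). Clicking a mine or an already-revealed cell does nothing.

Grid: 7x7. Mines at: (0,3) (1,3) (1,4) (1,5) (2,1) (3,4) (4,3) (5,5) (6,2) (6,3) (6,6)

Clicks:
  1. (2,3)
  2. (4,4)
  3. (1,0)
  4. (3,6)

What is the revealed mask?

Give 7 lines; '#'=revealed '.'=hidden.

Answer: .......
#......
...#.##
.....##
....###
.......
.......

Derivation:
Click 1 (2,3) count=3: revealed 1 new [(2,3)] -> total=1
Click 2 (4,4) count=3: revealed 1 new [(4,4)] -> total=2
Click 3 (1,0) count=1: revealed 1 new [(1,0)] -> total=3
Click 4 (3,6) count=0: revealed 6 new [(2,5) (2,6) (3,5) (3,6) (4,5) (4,6)] -> total=9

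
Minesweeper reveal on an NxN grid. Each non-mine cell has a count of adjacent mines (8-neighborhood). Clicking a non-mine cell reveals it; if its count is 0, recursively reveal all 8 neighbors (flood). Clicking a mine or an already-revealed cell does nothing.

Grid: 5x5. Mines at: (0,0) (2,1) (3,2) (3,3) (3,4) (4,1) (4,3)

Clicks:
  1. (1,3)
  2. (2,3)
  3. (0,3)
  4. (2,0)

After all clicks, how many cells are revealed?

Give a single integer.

Click 1 (1,3) count=0: revealed 11 new [(0,1) (0,2) (0,3) (0,4) (1,1) (1,2) (1,3) (1,4) (2,2) (2,3) (2,4)] -> total=11
Click 2 (2,3) count=3: revealed 0 new [(none)] -> total=11
Click 3 (0,3) count=0: revealed 0 new [(none)] -> total=11
Click 4 (2,0) count=1: revealed 1 new [(2,0)] -> total=12

Answer: 12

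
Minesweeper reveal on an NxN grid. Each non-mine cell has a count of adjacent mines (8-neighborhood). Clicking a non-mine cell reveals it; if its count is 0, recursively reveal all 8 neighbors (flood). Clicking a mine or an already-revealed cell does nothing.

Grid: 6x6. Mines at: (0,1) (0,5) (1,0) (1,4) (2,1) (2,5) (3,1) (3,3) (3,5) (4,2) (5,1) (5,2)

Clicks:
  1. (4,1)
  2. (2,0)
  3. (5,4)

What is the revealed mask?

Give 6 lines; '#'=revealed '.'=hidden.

Click 1 (4,1) count=4: revealed 1 new [(4,1)] -> total=1
Click 2 (2,0) count=3: revealed 1 new [(2,0)] -> total=2
Click 3 (5,4) count=0: revealed 6 new [(4,3) (4,4) (4,5) (5,3) (5,4) (5,5)] -> total=8

Answer: ......
......
#.....
......
.#.###
...###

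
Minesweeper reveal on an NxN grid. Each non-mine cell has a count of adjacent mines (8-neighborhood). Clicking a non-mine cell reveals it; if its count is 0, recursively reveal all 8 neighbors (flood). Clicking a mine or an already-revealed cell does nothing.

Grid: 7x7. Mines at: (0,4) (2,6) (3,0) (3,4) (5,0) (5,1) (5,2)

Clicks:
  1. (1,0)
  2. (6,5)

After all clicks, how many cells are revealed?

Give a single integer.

Answer: 31

Derivation:
Click 1 (1,0) count=0: revealed 18 new [(0,0) (0,1) (0,2) (0,3) (1,0) (1,1) (1,2) (1,3) (2,0) (2,1) (2,2) (2,3) (3,1) (3,2) (3,3) (4,1) (4,2) (4,3)] -> total=18
Click 2 (6,5) count=0: revealed 13 new [(3,5) (3,6) (4,4) (4,5) (4,6) (5,3) (5,4) (5,5) (5,6) (6,3) (6,4) (6,5) (6,6)] -> total=31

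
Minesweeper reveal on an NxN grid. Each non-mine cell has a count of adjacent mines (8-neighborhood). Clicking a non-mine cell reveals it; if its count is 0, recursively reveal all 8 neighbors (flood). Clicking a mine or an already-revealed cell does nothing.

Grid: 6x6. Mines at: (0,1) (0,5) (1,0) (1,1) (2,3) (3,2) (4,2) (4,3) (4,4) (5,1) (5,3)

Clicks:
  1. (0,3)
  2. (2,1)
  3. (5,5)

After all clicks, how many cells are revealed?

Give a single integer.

Click 1 (0,3) count=0: revealed 6 new [(0,2) (0,3) (0,4) (1,2) (1,3) (1,4)] -> total=6
Click 2 (2,1) count=3: revealed 1 new [(2,1)] -> total=7
Click 3 (5,5) count=1: revealed 1 new [(5,5)] -> total=8

Answer: 8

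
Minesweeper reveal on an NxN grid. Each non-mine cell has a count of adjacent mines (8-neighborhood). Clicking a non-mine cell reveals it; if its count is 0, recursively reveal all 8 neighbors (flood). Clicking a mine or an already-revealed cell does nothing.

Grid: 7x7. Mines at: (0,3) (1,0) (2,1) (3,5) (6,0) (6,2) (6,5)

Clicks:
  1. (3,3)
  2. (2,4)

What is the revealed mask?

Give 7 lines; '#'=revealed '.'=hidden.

Answer: .......
..###..
..###..
#####..
#####..
#####..
.......

Derivation:
Click 1 (3,3) count=0: revealed 21 new [(1,2) (1,3) (1,4) (2,2) (2,3) (2,4) (3,0) (3,1) (3,2) (3,3) (3,4) (4,0) (4,1) (4,2) (4,3) (4,4) (5,0) (5,1) (5,2) (5,3) (5,4)] -> total=21
Click 2 (2,4) count=1: revealed 0 new [(none)] -> total=21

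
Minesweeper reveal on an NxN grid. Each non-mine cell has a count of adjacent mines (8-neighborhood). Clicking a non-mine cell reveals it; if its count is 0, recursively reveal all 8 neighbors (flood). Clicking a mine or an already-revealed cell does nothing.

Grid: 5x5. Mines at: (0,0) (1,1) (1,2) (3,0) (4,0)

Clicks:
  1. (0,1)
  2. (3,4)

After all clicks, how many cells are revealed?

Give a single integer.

Click 1 (0,1) count=3: revealed 1 new [(0,1)] -> total=1
Click 2 (3,4) count=0: revealed 16 new [(0,3) (0,4) (1,3) (1,4) (2,1) (2,2) (2,3) (2,4) (3,1) (3,2) (3,3) (3,4) (4,1) (4,2) (4,3) (4,4)] -> total=17

Answer: 17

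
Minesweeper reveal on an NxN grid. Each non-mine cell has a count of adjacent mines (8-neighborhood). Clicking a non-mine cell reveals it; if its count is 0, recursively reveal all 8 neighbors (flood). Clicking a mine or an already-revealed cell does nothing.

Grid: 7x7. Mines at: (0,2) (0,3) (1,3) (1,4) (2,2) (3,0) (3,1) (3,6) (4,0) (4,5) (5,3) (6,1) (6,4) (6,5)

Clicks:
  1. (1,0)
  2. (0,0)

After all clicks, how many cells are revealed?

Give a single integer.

Click 1 (1,0) count=0: revealed 6 new [(0,0) (0,1) (1,0) (1,1) (2,0) (2,1)] -> total=6
Click 2 (0,0) count=0: revealed 0 new [(none)] -> total=6

Answer: 6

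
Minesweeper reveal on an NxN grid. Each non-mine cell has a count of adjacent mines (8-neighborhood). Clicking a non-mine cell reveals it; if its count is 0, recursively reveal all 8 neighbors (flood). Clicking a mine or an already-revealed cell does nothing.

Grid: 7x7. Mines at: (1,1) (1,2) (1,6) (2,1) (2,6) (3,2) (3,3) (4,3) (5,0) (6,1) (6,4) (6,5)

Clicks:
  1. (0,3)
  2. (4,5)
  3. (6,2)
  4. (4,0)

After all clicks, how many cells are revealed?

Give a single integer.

Answer: 12

Derivation:
Click 1 (0,3) count=1: revealed 1 new [(0,3)] -> total=1
Click 2 (4,5) count=0: revealed 9 new [(3,4) (3,5) (3,6) (4,4) (4,5) (4,6) (5,4) (5,5) (5,6)] -> total=10
Click 3 (6,2) count=1: revealed 1 new [(6,2)] -> total=11
Click 4 (4,0) count=1: revealed 1 new [(4,0)] -> total=12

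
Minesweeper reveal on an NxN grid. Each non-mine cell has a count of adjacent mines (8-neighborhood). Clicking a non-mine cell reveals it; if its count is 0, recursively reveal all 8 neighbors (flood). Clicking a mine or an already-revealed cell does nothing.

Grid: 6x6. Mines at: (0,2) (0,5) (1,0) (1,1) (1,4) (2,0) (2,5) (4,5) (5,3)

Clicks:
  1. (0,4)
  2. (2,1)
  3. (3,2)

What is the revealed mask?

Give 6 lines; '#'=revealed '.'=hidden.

Answer: ....#.
......
.####.
#####.
#####.
###...

Derivation:
Click 1 (0,4) count=2: revealed 1 new [(0,4)] -> total=1
Click 2 (2,1) count=3: revealed 1 new [(2,1)] -> total=2
Click 3 (3,2) count=0: revealed 16 new [(2,2) (2,3) (2,4) (3,0) (3,1) (3,2) (3,3) (3,4) (4,0) (4,1) (4,2) (4,3) (4,4) (5,0) (5,1) (5,2)] -> total=18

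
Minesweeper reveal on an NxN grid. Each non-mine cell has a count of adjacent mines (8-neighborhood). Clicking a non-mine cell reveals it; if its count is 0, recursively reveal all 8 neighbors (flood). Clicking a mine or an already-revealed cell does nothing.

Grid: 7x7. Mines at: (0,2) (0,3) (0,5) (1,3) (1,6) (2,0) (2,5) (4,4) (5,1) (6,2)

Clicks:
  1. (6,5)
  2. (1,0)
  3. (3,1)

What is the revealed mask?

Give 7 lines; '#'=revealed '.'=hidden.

Click 1 (6,5) count=0: revealed 12 new [(3,5) (3,6) (4,5) (4,6) (5,3) (5,4) (5,5) (5,6) (6,3) (6,4) (6,5) (6,6)] -> total=12
Click 2 (1,0) count=1: revealed 1 new [(1,0)] -> total=13
Click 3 (3,1) count=1: revealed 1 new [(3,1)] -> total=14

Answer: .......
#......
.......
.#...##
.....##
...####
...####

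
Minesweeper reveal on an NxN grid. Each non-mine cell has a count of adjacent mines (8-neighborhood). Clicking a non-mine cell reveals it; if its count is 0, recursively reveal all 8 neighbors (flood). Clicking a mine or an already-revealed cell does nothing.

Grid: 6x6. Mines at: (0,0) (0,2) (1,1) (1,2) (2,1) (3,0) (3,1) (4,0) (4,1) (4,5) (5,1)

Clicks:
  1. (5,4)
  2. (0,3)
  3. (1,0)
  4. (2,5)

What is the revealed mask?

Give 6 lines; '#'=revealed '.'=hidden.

Click 1 (5,4) count=1: revealed 1 new [(5,4)] -> total=1
Click 2 (0,3) count=2: revealed 1 new [(0,3)] -> total=2
Click 3 (1,0) count=3: revealed 1 new [(1,0)] -> total=3
Click 4 (2,5) count=0: revealed 18 new [(0,4) (0,5) (1,3) (1,4) (1,5) (2,2) (2,3) (2,4) (2,5) (3,2) (3,3) (3,4) (3,5) (4,2) (4,3) (4,4) (5,2) (5,3)] -> total=21

Answer: ...###
#..###
..####
..####
..###.
..###.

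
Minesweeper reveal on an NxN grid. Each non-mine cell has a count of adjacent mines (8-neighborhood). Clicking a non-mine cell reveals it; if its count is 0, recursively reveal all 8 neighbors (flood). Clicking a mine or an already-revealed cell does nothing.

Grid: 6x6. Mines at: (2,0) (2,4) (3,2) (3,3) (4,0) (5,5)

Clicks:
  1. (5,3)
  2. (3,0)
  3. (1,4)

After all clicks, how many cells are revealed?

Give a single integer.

Click 1 (5,3) count=0: revealed 8 new [(4,1) (4,2) (4,3) (4,4) (5,1) (5,2) (5,3) (5,4)] -> total=8
Click 2 (3,0) count=2: revealed 1 new [(3,0)] -> total=9
Click 3 (1,4) count=1: revealed 1 new [(1,4)] -> total=10

Answer: 10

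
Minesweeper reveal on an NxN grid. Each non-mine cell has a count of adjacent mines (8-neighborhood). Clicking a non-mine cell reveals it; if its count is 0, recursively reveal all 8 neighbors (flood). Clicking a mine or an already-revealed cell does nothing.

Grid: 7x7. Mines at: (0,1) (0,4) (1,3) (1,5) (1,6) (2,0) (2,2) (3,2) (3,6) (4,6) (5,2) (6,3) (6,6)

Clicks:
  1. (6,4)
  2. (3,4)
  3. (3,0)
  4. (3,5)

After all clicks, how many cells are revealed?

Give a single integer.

Answer: 14

Derivation:
Click 1 (6,4) count=1: revealed 1 new [(6,4)] -> total=1
Click 2 (3,4) count=0: revealed 12 new [(2,3) (2,4) (2,5) (3,3) (3,4) (3,5) (4,3) (4,4) (4,5) (5,3) (5,4) (5,5)] -> total=13
Click 3 (3,0) count=1: revealed 1 new [(3,0)] -> total=14
Click 4 (3,5) count=2: revealed 0 new [(none)] -> total=14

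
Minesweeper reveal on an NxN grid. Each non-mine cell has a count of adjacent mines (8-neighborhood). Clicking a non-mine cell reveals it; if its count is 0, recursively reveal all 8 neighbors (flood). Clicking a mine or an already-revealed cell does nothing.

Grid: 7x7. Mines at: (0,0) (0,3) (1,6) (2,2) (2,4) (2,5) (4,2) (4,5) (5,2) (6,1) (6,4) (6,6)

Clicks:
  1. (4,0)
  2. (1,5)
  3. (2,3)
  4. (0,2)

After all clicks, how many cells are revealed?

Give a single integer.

Answer: 13

Derivation:
Click 1 (4,0) count=0: revealed 10 new [(1,0) (1,1) (2,0) (2,1) (3,0) (3,1) (4,0) (4,1) (5,0) (5,1)] -> total=10
Click 2 (1,5) count=3: revealed 1 new [(1,5)] -> total=11
Click 3 (2,3) count=2: revealed 1 new [(2,3)] -> total=12
Click 4 (0,2) count=1: revealed 1 new [(0,2)] -> total=13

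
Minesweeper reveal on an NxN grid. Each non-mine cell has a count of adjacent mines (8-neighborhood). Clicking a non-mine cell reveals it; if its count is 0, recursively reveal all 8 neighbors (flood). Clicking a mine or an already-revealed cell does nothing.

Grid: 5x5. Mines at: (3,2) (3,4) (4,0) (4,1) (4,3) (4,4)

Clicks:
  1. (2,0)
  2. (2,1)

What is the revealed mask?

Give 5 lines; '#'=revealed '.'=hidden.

Click 1 (2,0) count=0: revealed 17 new [(0,0) (0,1) (0,2) (0,3) (0,4) (1,0) (1,1) (1,2) (1,3) (1,4) (2,0) (2,1) (2,2) (2,3) (2,4) (3,0) (3,1)] -> total=17
Click 2 (2,1) count=1: revealed 0 new [(none)] -> total=17

Answer: #####
#####
#####
##...
.....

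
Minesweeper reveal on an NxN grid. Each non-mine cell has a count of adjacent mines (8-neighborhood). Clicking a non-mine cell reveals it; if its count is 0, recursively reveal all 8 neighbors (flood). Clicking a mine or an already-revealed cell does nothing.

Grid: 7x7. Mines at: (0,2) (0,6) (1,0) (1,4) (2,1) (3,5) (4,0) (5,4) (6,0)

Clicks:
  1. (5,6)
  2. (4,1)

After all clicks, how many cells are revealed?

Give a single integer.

Answer: 7

Derivation:
Click 1 (5,6) count=0: revealed 6 new [(4,5) (4,6) (5,5) (5,6) (6,5) (6,6)] -> total=6
Click 2 (4,1) count=1: revealed 1 new [(4,1)] -> total=7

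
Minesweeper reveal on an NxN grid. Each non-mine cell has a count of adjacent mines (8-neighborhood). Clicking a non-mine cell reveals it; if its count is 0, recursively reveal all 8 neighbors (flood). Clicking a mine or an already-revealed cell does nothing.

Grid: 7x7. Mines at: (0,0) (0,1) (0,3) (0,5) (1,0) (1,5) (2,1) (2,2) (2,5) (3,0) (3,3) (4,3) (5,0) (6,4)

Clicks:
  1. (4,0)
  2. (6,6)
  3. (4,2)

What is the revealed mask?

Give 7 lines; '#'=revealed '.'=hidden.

Click 1 (4,0) count=2: revealed 1 new [(4,0)] -> total=1
Click 2 (6,6) count=0: revealed 11 new [(3,4) (3,5) (3,6) (4,4) (4,5) (4,6) (5,4) (5,5) (5,6) (6,5) (6,6)] -> total=12
Click 3 (4,2) count=2: revealed 1 new [(4,2)] -> total=13

Answer: .......
.......
.......
....###
#.#.###
....###
.....##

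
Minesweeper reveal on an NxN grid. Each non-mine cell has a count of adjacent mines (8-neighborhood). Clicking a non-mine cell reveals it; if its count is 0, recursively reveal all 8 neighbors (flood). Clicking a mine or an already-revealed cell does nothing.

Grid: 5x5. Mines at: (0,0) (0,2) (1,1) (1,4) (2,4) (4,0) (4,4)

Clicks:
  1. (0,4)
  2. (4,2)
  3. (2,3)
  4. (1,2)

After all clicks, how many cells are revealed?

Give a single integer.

Click 1 (0,4) count=1: revealed 1 new [(0,4)] -> total=1
Click 2 (4,2) count=0: revealed 9 new [(2,1) (2,2) (2,3) (3,1) (3,2) (3,3) (4,1) (4,2) (4,3)] -> total=10
Click 3 (2,3) count=2: revealed 0 new [(none)] -> total=10
Click 4 (1,2) count=2: revealed 1 new [(1,2)] -> total=11

Answer: 11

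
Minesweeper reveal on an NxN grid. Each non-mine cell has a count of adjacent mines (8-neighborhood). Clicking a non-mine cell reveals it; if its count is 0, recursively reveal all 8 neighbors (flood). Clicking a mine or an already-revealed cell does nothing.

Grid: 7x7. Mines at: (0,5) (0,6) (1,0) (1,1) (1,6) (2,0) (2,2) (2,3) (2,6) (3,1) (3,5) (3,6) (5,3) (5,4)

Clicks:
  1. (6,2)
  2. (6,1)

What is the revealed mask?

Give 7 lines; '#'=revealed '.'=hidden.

Click 1 (6,2) count=1: revealed 1 new [(6,2)] -> total=1
Click 2 (6,1) count=0: revealed 8 new [(4,0) (4,1) (4,2) (5,0) (5,1) (5,2) (6,0) (6,1)] -> total=9

Answer: .......
.......
.......
.......
###....
###....
###....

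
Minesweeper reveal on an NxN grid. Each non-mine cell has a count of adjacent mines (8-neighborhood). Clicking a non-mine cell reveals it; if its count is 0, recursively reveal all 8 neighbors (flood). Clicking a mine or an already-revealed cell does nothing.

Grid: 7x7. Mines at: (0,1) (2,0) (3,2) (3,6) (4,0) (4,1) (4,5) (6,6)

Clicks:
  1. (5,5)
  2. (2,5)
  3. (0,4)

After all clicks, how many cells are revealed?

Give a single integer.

Click 1 (5,5) count=2: revealed 1 new [(5,5)] -> total=1
Click 2 (2,5) count=1: revealed 1 new [(2,5)] -> total=2
Click 3 (0,4) count=0: revealed 17 new [(0,2) (0,3) (0,4) (0,5) (0,6) (1,2) (1,3) (1,4) (1,5) (1,6) (2,2) (2,3) (2,4) (2,6) (3,3) (3,4) (3,5)] -> total=19

Answer: 19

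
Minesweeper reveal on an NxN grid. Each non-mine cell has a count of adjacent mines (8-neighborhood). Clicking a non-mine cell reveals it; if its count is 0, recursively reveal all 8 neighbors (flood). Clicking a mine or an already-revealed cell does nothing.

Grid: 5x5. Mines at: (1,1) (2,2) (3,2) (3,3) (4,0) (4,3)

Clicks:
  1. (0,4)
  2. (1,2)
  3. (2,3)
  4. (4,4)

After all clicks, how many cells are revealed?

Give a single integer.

Click 1 (0,4) count=0: revealed 8 new [(0,2) (0,3) (0,4) (1,2) (1,3) (1,4) (2,3) (2,4)] -> total=8
Click 2 (1,2) count=2: revealed 0 new [(none)] -> total=8
Click 3 (2,3) count=3: revealed 0 new [(none)] -> total=8
Click 4 (4,4) count=2: revealed 1 new [(4,4)] -> total=9

Answer: 9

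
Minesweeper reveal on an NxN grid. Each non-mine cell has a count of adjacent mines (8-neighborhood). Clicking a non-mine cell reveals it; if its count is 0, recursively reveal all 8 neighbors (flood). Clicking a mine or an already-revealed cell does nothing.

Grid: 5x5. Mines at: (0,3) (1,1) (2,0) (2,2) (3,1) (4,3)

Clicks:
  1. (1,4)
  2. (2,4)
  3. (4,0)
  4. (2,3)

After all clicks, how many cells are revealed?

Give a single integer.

Click 1 (1,4) count=1: revealed 1 new [(1,4)] -> total=1
Click 2 (2,4) count=0: revealed 5 new [(1,3) (2,3) (2,4) (3,3) (3,4)] -> total=6
Click 3 (4,0) count=1: revealed 1 new [(4,0)] -> total=7
Click 4 (2,3) count=1: revealed 0 new [(none)] -> total=7

Answer: 7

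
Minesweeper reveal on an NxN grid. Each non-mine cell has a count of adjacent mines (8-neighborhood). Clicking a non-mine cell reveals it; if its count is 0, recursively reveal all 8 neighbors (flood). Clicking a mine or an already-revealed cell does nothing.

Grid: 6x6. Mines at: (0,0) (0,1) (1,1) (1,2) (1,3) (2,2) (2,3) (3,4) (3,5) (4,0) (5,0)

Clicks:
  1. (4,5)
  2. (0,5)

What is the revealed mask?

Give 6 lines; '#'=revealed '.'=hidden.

Answer: ....##
....##
....##
......
.....#
......

Derivation:
Click 1 (4,5) count=2: revealed 1 new [(4,5)] -> total=1
Click 2 (0,5) count=0: revealed 6 new [(0,4) (0,5) (1,4) (1,5) (2,4) (2,5)] -> total=7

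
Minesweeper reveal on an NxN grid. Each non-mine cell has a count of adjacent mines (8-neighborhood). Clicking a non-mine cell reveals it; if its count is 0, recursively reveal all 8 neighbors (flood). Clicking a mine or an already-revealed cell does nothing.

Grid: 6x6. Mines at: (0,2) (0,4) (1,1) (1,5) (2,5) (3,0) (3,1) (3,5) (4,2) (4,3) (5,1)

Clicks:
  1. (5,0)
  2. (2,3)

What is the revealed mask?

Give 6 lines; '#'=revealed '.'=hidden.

Click 1 (5,0) count=1: revealed 1 new [(5,0)] -> total=1
Click 2 (2,3) count=0: revealed 9 new [(1,2) (1,3) (1,4) (2,2) (2,3) (2,4) (3,2) (3,3) (3,4)] -> total=10

Answer: ......
..###.
..###.
..###.
......
#.....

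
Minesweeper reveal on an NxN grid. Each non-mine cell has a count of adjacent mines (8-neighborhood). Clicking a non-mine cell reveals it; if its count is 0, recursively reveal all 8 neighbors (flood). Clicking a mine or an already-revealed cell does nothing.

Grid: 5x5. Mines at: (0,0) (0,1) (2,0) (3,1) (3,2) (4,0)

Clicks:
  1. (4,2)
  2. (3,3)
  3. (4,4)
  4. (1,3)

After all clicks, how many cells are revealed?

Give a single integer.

Answer: 14

Derivation:
Click 1 (4,2) count=2: revealed 1 new [(4,2)] -> total=1
Click 2 (3,3) count=1: revealed 1 new [(3,3)] -> total=2
Click 3 (4,4) count=0: revealed 12 new [(0,2) (0,3) (0,4) (1,2) (1,3) (1,4) (2,2) (2,3) (2,4) (3,4) (4,3) (4,4)] -> total=14
Click 4 (1,3) count=0: revealed 0 new [(none)] -> total=14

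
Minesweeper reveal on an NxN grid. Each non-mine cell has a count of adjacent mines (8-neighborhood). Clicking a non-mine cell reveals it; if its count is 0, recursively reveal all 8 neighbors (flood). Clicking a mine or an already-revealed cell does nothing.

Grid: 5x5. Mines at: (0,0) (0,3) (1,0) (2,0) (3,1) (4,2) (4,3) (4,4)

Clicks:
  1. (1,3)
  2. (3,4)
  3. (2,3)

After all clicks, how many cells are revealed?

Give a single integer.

Click 1 (1,3) count=1: revealed 1 new [(1,3)] -> total=1
Click 2 (3,4) count=2: revealed 1 new [(3,4)] -> total=2
Click 3 (2,3) count=0: revealed 7 new [(1,2) (1,4) (2,2) (2,3) (2,4) (3,2) (3,3)] -> total=9

Answer: 9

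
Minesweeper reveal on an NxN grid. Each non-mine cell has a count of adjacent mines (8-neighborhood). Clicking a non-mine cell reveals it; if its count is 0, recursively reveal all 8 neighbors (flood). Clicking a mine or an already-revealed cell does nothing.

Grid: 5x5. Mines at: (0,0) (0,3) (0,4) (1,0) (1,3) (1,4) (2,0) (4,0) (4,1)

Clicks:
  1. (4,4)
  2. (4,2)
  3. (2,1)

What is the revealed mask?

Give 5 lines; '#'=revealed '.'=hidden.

Click 1 (4,4) count=0: revealed 9 new [(2,2) (2,3) (2,4) (3,2) (3,3) (3,4) (4,2) (4,3) (4,4)] -> total=9
Click 2 (4,2) count=1: revealed 0 new [(none)] -> total=9
Click 3 (2,1) count=2: revealed 1 new [(2,1)] -> total=10

Answer: .....
.....
.####
..###
..###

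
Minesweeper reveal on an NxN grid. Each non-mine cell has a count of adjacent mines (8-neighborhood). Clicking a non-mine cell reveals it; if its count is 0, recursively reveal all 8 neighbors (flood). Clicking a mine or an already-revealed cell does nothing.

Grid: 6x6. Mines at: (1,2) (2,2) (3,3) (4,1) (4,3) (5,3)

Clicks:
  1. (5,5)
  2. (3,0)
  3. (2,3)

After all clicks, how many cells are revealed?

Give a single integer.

Answer: 16

Derivation:
Click 1 (5,5) count=0: revealed 15 new [(0,3) (0,4) (0,5) (1,3) (1,4) (1,5) (2,3) (2,4) (2,5) (3,4) (3,5) (4,4) (4,5) (5,4) (5,5)] -> total=15
Click 2 (3,0) count=1: revealed 1 new [(3,0)] -> total=16
Click 3 (2,3) count=3: revealed 0 new [(none)] -> total=16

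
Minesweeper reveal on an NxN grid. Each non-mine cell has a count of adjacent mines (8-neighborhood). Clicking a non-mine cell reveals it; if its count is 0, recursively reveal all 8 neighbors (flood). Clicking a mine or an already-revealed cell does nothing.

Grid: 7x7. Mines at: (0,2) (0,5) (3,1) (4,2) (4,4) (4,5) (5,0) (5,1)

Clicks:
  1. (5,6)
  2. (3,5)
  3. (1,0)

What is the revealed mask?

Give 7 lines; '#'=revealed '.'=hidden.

Click 1 (5,6) count=1: revealed 1 new [(5,6)] -> total=1
Click 2 (3,5) count=2: revealed 1 new [(3,5)] -> total=2
Click 3 (1,0) count=0: revealed 6 new [(0,0) (0,1) (1,0) (1,1) (2,0) (2,1)] -> total=8

Answer: ##.....
##.....
##.....
.....#.
.......
......#
.......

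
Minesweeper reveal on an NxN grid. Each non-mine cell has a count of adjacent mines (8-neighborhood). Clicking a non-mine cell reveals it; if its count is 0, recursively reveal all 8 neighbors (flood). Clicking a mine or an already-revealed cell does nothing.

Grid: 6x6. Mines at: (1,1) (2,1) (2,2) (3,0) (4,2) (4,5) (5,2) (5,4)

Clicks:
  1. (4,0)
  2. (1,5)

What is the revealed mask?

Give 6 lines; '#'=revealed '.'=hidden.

Answer: ..####
..####
...###
...###
#.....
......

Derivation:
Click 1 (4,0) count=1: revealed 1 new [(4,0)] -> total=1
Click 2 (1,5) count=0: revealed 14 new [(0,2) (0,3) (0,4) (0,5) (1,2) (1,3) (1,4) (1,5) (2,3) (2,4) (2,5) (3,3) (3,4) (3,5)] -> total=15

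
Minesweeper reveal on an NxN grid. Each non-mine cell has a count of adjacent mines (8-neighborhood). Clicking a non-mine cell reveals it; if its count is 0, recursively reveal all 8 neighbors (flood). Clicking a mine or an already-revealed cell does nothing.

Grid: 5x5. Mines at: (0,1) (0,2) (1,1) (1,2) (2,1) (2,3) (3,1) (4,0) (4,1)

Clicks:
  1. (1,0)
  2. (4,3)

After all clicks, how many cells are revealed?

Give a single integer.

Answer: 7

Derivation:
Click 1 (1,0) count=3: revealed 1 new [(1,0)] -> total=1
Click 2 (4,3) count=0: revealed 6 new [(3,2) (3,3) (3,4) (4,2) (4,3) (4,4)] -> total=7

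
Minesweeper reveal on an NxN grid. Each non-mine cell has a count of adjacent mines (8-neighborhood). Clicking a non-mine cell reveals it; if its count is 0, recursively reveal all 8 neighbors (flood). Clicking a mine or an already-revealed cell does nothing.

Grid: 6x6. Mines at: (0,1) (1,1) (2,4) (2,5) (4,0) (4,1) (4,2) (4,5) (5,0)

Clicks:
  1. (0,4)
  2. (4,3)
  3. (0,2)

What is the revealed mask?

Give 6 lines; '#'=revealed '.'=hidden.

Answer: ..####
..####
......
......
...#..
......

Derivation:
Click 1 (0,4) count=0: revealed 8 new [(0,2) (0,3) (0,4) (0,5) (1,2) (1,3) (1,4) (1,5)] -> total=8
Click 2 (4,3) count=1: revealed 1 new [(4,3)] -> total=9
Click 3 (0,2) count=2: revealed 0 new [(none)] -> total=9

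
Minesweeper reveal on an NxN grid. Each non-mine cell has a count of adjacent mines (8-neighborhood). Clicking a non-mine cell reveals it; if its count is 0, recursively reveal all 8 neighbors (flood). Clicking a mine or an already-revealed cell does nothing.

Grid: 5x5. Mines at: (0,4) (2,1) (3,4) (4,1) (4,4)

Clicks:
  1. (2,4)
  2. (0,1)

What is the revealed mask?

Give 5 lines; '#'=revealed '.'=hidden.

Click 1 (2,4) count=1: revealed 1 new [(2,4)] -> total=1
Click 2 (0,1) count=0: revealed 8 new [(0,0) (0,1) (0,2) (0,3) (1,0) (1,1) (1,2) (1,3)] -> total=9

Answer: ####.
####.
....#
.....
.....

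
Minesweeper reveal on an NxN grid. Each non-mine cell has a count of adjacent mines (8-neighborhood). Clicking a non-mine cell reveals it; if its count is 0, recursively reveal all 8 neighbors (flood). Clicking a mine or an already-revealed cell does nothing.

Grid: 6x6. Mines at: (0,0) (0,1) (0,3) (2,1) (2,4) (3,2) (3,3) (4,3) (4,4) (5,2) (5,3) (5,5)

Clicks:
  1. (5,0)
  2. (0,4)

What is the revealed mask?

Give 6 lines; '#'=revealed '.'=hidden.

Answer: ....#.
......
......
##....
##....
##....

Derivation:
Click 1 (5,0) count=0: revealed 6 new [(3,0) (3,1) (4,0) (4,1) (5,0) (5,1)] -> total=6
Click 2 (0,4) count=1: revealed 1 new [(0,4)] -> total=7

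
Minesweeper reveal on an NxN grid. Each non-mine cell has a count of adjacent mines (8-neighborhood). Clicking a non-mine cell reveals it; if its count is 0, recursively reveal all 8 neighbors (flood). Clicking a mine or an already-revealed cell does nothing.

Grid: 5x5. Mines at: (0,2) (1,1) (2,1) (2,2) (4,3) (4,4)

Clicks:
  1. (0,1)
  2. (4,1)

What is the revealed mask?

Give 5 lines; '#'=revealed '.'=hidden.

Answer: .#...
.....
.....
###..
###..

Derivation:
Click 1 (0,1) count=2: revealed 1 new [(0,1)] -> total=1
Click 2 (4,1) count=0: revealed 6 new [(3,0) (3,1) (3,2) (4,0) (4,1) (4,2)] -> total=7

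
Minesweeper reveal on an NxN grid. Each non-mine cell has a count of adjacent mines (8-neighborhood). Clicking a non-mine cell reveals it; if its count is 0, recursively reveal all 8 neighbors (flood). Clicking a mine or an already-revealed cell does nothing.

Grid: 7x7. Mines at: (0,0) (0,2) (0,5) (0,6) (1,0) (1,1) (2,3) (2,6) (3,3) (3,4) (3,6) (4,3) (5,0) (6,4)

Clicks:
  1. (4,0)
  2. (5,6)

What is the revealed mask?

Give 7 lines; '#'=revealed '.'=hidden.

Answer: .......
.......
.......
.......
#....##
.....##
.....##

Derivation:
Click 1 (4,0) count=1: revealed 1 new [(4,0)] -> total=1
Click 2 (5,6) count=0: revealed 6 new [(4,5) (4,6) (5,5) (5,6) (6,5) (6,6)] -> total=7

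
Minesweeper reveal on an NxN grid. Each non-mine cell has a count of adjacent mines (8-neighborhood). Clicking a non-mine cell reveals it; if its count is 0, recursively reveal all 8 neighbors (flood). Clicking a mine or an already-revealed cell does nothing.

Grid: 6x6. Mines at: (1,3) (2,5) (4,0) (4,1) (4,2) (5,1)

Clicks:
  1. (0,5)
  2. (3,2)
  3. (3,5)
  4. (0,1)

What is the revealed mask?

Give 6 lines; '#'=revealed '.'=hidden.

Click 1 (0,5) count=0: revealed 4 new [(0,4) (0,5) (1,4) (1,5)] -> total=4
Click 2 (3,2) count=2: revealed 1 new [(3,2)] -> total=5
Click 3 (3,5) count=1: revealed 1 new [(3,5)] -> total=6
Click 4 (0,1) count=0: revealed 11 new [(0,0) (0,1) (0,2) (1,0) (1,1) (1,2) (2,0) (2,1) (2,2) (3,0) (3,1)] -> total=17

Answer: ###.##
###.##
###...
###..#
......
......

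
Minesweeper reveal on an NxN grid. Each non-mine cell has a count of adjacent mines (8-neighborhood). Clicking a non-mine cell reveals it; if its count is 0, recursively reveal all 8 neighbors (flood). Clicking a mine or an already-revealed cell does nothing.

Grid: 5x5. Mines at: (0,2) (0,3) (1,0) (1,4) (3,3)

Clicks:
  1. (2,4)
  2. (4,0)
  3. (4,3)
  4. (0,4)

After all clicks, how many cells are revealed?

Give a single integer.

Answer: 12

Derivation:
Click 1 (2,4) count=2: revealed 1 new [(2,4)] -> total=1
Click 2 (4,0) count=0: revealed 9 new [(2,0) (2,1) (2,2) (3,0) (3,1) (3,2) (4,0) (4,1) (4,2)] -> total=10
Click 3 (4,3) count=1: revealed 1 new [(4,3)] -> total=11
Click 4 (0,4) count=2: revealed 1 new [(0,4)] -> total=12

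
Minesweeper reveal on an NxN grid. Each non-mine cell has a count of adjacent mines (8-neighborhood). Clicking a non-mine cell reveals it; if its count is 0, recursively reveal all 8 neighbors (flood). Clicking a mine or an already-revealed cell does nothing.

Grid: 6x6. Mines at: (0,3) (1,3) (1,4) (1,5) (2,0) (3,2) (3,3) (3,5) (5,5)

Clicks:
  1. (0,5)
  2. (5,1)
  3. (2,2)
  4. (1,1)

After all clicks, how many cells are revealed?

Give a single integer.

Answer: 15

Derivation:
Click 1 (0,5) count=2: revealed 1 new [(0,5)] -> total=1
Click 2 (5,1) count=0: revealed 12 new [(3,0) (3,1) (4,0) (4,1) (4,2) (4,3) (4,4) (5,0) (5,1) (5,2) (5,3) (5,4)] -> total=13
Click 3 (2,2) count=3: revealed 1 new [(2,2)] -> total=14
Click 4 (1,1) count=1: revealed 1 new [(1,1)] -> total=15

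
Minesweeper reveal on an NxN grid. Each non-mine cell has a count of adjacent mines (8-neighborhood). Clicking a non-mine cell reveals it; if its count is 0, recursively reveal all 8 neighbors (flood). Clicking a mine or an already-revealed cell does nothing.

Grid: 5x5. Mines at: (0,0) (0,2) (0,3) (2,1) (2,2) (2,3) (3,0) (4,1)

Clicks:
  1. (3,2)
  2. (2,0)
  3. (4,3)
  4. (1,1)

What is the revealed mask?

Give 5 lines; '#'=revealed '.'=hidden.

Click 1 (3,2) count=4: revealed 1 new [(3,2)] -> total=1
Click 2 (2,0) count=2: revealed 1 new [(2,0)] -> total=2
Click 3 (4,3) count=0: revealed 5 new [(3,3) (3,4) (4,2) (4,3) (4,4)] -> total=7
Click 4 (1,1) count=4: revealed 1 new [(1,1)] -> total=8

Answer: .....
.#...
#....
..###
..###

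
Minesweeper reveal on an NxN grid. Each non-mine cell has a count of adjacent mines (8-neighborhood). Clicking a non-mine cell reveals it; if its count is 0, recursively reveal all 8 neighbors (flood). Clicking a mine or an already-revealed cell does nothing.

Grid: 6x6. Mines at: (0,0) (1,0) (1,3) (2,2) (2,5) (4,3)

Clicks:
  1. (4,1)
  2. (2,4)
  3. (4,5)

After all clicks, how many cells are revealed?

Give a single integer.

Click 1 (4,1) count=0: revealed 11 new [(2,0) (2,1) (3,0) (3,1) (3,2) (4,0) (4,1) (4,2) (5,0) (5,1) (5,2)] -> total=11
Click 2 (2,4) count=2: revealed 1 new [(2,4)] -> total=12
Click 3 (4,5) count=0: revealed 6 new [(3,4) (3,5) (4,4) (4,5) (5,4) (5,5)] -> total=18

Answer: 18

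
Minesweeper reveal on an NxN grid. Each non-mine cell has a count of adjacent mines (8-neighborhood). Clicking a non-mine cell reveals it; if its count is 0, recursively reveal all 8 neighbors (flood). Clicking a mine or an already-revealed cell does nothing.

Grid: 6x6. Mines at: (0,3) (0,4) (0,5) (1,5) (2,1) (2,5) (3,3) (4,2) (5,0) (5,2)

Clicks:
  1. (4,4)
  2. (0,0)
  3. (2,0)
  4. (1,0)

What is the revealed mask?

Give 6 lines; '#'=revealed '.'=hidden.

Answer: ###...
###...
#.....
......
....#.
......

Derivation:
Click 1 (4,4) count=1: revealed 1 new [(4,4)] -> total=1
Click 2 (0,0) count=0: revealed 6 new [(0,0) (0,1) (0,2) (1,0) (1,1) (1,2)] -> total=7
Click 3 (2,0) count=1: revealed 1 new [(2,0)] -> total=8
Click 4 (1,0) count=1: revealed 0 new [(none)] -> total=8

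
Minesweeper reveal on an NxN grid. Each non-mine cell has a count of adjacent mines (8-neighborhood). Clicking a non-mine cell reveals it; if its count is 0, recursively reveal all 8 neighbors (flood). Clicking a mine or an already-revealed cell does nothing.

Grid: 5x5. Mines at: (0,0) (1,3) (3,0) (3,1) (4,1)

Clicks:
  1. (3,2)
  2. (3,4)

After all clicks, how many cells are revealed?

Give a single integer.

Answer: 9

Derivation:
Click 1 (3,2) count=2: revealed 1 new [(3,2)] -> total=1
Click 2 (3,4) count=0: revealed 8 new [(2,2) (2,3) (2,4) (3,3) (3,4) (4,2) (4,3) (4,4)] -> total=9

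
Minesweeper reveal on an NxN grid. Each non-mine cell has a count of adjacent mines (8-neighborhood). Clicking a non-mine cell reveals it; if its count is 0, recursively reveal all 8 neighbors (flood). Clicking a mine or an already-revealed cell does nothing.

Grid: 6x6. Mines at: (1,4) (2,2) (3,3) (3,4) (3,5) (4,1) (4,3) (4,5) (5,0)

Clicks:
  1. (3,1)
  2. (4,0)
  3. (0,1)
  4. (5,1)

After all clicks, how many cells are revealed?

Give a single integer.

Answer: 14

Derivation:
Click 1 (3,1) count=2: revealed 1 new [(3,1)] -> total=1
Click 2 (4,0) count=2: revealed 1 new [(4,0)] -> total=2
Click 3 (0,1) count=0: revealed 11 new [(0,0) (0,1) (0,2) (0,3) (1,0) (1,1) (1,2) (1,3) (2,0) (2,1) (3,0)] -> total=13
Click 4 (5,1) count=2: revealed 1 new [(5,1)] -> total=14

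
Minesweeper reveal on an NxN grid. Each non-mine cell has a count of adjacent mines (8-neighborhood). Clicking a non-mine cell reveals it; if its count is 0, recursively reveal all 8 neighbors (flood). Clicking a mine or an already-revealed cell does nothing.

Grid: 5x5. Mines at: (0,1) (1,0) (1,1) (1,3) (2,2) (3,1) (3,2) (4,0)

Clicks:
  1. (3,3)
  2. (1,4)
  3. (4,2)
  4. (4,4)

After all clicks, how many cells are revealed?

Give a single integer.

Click 1 (3,3) count=2: revealed 1 new [(3,3)] -> total=1
Click 2 (1,4) count=1: revealed 1 new [(1,4)] -> total=2
Click 3 (4,2) count=2: revealed 1 new [(4,2)] -> total=3
Click 4 (4,4) count=0: revealed 5 new [(2,3) (2,4) (3,4) (4,3) (4,4)] -> total=8

Answer: 8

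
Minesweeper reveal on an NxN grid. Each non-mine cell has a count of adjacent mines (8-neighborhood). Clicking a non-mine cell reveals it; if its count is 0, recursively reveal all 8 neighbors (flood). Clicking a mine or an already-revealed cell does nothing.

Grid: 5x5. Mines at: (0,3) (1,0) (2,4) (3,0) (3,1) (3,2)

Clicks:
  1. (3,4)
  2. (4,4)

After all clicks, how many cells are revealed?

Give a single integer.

Answer: 4

Derivation:
Click 1 (3,4) count=1: revealed 1 new [(3,4)] -> total=1
Click 2 (4,4) count=0: revealed 3 new [(3,3) (4,3) (4,4)] -> total=4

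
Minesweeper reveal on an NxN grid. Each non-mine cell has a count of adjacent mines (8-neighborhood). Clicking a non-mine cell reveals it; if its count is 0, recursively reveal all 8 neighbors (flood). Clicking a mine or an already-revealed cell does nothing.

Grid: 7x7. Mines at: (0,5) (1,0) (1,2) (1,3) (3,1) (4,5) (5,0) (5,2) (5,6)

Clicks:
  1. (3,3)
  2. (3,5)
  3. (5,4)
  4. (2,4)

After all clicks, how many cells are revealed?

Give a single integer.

Answer: 11

Derivation:
Click 1 (3,3) count=0: revealed 9 new [(2,2) (2,3) (2,4) (3,2) (3,3) (3,4) (4,2) (4,3) (4,4)] -> total=9
Click 2 (3,5) count=1: revealed 1 new [(3,5)] -> total=10
Click 3 (5,4) count=1: revealed 1 new [(5,4)] -> total=11
Click 4 (2,4) count=1: revealed 0 new [(none)] -> total=11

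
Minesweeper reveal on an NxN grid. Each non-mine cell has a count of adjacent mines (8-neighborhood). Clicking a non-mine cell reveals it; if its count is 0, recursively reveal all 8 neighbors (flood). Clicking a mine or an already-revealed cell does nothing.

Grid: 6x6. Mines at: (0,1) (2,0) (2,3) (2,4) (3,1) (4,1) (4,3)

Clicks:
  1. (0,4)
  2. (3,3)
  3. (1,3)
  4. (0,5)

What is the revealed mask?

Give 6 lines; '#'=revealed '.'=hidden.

Answer: ..####
..####
......
...#..
......
......

Derivation:
Click 1 (0,4) count=0: revealed 8 new [(0,2) (0,3) (0,4) (0,5) (1,2) (1,3) (1,4) (1,5)] -> total=8
Click 2 (3,3) count=3: revealed 1 new [(3,3)] -> total=9
Click 3 (1,3) count=2: revealed 0 new [(none)] -> total=9
Click 4 (0,5) count=0: revealed 0 new [(none)] -> total=9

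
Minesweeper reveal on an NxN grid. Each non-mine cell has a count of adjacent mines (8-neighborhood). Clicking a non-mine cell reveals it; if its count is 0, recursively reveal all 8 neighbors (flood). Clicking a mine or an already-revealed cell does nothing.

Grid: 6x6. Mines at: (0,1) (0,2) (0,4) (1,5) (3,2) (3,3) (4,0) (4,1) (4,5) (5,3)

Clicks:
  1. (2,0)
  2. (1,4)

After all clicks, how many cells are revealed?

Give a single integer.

Click 1 (2,0) count=0: revealed 6 new [(1,0) (1,1) (2,0) (2,1) (3,0) (3,1)] -> total=6
Click 2 (1,4) count=2: revealed 1 new [(1,4)] -> total=7

Answer: 7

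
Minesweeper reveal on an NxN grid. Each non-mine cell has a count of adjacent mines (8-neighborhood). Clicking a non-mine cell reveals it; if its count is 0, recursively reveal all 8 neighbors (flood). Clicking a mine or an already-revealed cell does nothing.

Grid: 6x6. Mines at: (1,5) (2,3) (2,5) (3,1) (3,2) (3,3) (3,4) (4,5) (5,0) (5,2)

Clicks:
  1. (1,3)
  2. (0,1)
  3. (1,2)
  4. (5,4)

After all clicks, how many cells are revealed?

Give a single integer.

Click 1 (1,3) count=1: revealed 1 new [(1,3)] -> total=1
Click 2 (0,1) count=0: revealed 12 new [(0,0) (0,1) (0,2) (0,3) (0,4) (1,0) (1,1) (1,2) (1,4) (2,0) (2,1) (2,2)] -> total=13
Click 3 (1,2) count=1: revealed 0 new [(none)] -> total=13
Click 4 (5,4) count=1: revealed 1 new [(5,4)] -> total=14

Answer: 14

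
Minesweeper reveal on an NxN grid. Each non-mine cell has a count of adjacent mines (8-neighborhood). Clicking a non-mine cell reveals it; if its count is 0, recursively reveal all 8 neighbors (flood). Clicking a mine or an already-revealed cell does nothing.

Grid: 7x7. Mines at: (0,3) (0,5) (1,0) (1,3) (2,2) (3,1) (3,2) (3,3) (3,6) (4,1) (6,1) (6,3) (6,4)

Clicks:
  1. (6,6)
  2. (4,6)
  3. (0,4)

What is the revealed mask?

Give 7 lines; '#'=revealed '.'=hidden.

Click 1 (6,6) count=0: revealed 6 new [(4,5) (4,6) (5,5) (5,6) (6,5) (6,6)] -> total=6
Click 2 (4,6) count=1: revealed 0 new [(none)] -> total=6
Click 3 (0,4) count=3: revealed 1 new [(0,4)] -> total=7

Answer: ....#..
.......
.......
.......
.....##
.....##
.....##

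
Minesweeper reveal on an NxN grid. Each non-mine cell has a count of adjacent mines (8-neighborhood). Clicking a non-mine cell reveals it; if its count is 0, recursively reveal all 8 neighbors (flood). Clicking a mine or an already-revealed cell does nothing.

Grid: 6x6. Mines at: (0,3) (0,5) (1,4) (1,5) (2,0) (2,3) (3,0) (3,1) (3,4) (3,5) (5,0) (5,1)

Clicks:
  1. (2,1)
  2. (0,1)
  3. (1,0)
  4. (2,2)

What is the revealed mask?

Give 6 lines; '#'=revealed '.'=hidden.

Answer: ###...
###...
.##...
......
......
......

Derivation:
Click 1 (2,1) count=3: revealed 1 new [(2,1)] -> total=1
Click 2 (0,1) count=0: revealed 6 new [(0,0) (0,1) (0,2) (1,0) (1,1) (1,2)] -> total=7
Click 3 (1,0) count=1: revealed 0 new [(none)] -> total=7
Click 4 (2,2) count=2: revealed 1 new [(2,2)] -> total=8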